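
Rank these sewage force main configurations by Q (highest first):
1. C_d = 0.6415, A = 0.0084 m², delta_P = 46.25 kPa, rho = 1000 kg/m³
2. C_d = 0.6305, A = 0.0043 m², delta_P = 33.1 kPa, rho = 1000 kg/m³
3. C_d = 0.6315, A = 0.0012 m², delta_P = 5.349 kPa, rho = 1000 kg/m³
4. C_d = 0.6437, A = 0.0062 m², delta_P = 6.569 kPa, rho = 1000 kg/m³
Case 1: Q = 51.83 L/s
Case 2: Q = 22.06 L/s
Case 3: Q = 2.479 L/s
Case 4: Q = 14.47 L/s
Ranking (highest first): 1, 2, 4, 3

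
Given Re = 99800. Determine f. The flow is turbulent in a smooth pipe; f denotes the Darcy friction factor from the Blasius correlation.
Formula: f = \frac{0.316}{Re^{0.25}}
f = 0.316/99800^0.25 = 0.01778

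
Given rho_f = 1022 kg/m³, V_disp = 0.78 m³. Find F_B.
Formula: F_B = \rho_f g V_{disp}
F_B = 1022·9.81·0.78 = 7820 N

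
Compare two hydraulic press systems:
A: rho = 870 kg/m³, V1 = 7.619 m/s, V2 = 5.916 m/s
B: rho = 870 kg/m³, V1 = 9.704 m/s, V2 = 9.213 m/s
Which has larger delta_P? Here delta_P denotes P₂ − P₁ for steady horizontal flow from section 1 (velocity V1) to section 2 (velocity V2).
delta_P(A) = 10.03 kPa, delta_P(B) = 4.04 kPa. Answer: A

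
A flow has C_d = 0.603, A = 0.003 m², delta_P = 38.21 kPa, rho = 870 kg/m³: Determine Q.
Formula: Q = C_d A \sqrt{\frac{2 \Delta P}{\rho}}
Q = 0.603·0.003·√(2·(38.21·1000)/870)·1000 = 16.95 L/s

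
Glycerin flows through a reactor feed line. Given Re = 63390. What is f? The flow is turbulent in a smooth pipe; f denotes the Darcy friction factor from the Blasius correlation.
Formula: f = \frac{0.316}{Re^{0.25}}
f = 0.316/63390^0.25 = 0.01992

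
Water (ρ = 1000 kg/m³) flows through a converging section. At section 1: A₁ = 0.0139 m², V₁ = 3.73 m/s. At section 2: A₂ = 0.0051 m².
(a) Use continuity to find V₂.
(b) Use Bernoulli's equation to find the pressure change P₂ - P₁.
(a) Continuity: A₁V₁=A₂V₂ -> V₂=A₁V₁/A₂=0.0139*3.73/0.0051=10.17 m/s
(b) Bernoulli: P₂-P₁=0.5*rho*(V₁^2-V₂^2)/1000=0.5*1000*(3.73^2-10.17^2)/1000=-44.76 kPa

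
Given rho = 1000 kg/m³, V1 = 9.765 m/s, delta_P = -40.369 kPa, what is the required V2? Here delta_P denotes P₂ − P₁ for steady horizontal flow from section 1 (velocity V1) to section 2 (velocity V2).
Formula: \Delta P = \frac{1}{2} \rho (V_1^2 - V_2^2)
Substituting knowns: -40.369 = 0.5·1000·(9.765² − V2²)/1000
Solving for V2: V2 = √(9.765² − 2·(-40.369·1000)/1000) = 13.27 m/s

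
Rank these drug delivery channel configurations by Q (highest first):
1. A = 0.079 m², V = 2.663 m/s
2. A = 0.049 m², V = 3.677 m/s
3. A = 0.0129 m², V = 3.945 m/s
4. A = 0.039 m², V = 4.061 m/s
Case 1: Q = 210.4 L/s
Case 2: Q = 180.2 L/s
Case 3: Q = 50.89 L/s
Case 4: Q = 158.4 L/s
Ranking (highest first): 1, 2, 4, 3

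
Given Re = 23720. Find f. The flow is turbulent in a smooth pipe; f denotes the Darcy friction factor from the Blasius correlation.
Formula: f = \frac{0.316}{Re^{0.25}}
f = 0.316/23720^0.25 = 0.02546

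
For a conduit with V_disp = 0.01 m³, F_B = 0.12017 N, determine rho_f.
Formula: F_B = \rho_f g V_{disp}
Substituting knowns: 0.12017 = rho_f·9.81·0.01
Solving for rho_f: rho_f = 0.12017/(9.81·0.01) = 1.225 kg/m³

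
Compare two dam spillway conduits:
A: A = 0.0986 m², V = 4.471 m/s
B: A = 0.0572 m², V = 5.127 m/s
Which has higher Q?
Q(A) = 440.8 L/s, Q(B) = 293.3 L/s. Answer: A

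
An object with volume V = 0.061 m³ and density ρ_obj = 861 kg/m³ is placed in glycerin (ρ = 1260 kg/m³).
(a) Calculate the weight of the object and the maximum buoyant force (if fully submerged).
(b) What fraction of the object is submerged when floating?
(a) W=rho_obj*g*V=861*9.81*0.061=515.2 N; F_B(max)=rho*g*V=1260*9.81*0.061=754.0 N
(b) Floating fraction=rho_obj/rho=861/1260=0.683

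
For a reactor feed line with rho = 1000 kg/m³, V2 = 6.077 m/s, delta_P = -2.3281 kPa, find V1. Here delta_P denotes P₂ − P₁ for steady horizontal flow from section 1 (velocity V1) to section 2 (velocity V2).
Formula: \Delta P = \frac{1}{2} \rho (V_1^2 - V_2^2)
Substituting knowns: -2.3281 = 0.5·1000·(V1² − 6.077²)/1000
Solving for V1: V1 = √(6.077² + 2·(-2.3281·1000)/1000) = 5.681 m/s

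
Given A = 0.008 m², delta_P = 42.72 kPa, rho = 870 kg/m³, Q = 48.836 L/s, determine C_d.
Formula: Q = C_d A \sqrt{\frac{2 \Delta P}{\rho}}
Substituting knowns: 48.836 = C_d·0.008·√(2·(42.72·1000)/870)·1000
Solving for C_d: C_d = (48.836/1000)/(0.008·√(2·(42.72·1000)/870)) = 0.616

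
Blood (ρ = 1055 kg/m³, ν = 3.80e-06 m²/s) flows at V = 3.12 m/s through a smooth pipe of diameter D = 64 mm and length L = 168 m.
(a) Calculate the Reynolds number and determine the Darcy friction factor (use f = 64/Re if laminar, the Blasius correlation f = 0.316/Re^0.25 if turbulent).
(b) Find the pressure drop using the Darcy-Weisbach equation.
(a) Re = V·D/ν = 3.12·0.064/3.80e-06 = 52547 → turbulent (Re > 4000); f = 0.316/Re^0.25 = 0.316/52547^0.25 = 0.020871
(b) Darcy-Weisbach: ΔP = f·(L/D)·½ρV²/1000 = 0.020871·(168/0.064)·½·1055·3.12²/1000 = 281.3 kPa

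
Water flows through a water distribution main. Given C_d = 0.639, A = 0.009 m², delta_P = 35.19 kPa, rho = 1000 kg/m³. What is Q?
Formula: Q = C_d A \sqrt{\frac{2 \Delta P}{\rho}}
Q = 0.639·0.009·√(2·(35.19·1000)/1000)·1000 = 48.25 L/s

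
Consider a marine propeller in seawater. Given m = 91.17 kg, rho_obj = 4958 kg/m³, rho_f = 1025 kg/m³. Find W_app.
Formula: W_{app} = mg\left(1 - \frac{\rho_f}{\rho_{obj}}\right)
W_app = 91.17·9.81·(1 − 1025/4958) = 709.5 N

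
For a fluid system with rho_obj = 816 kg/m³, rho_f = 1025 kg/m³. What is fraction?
Formula: f_{sub} = \frac{\rho_{obj}}{\rho_f}
fraction = 816/1025 = 0.7961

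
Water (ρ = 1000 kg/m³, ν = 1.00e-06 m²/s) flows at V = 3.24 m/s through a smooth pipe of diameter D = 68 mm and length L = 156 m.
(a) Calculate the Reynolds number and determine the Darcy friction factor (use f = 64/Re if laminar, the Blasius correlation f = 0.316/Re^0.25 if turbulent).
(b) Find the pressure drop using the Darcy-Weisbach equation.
(a) Re = V·D/ν = 3.24·0.068/1.00e-06 = 220320 → turbulent (Re > 4000); f = 0.316/Re^0.25 = 0.316/220320^0.25 = 0.014586 (Blasius is strictly valid for Re ≲ 1e5; used here as the smooth-pipe estimate the problem specifies)
(b) Darcy-Weisbach: ΔP = f·(L/D)·½ρV²/1000 = 0.014586·(156/0.068)·½·1000·3.24²/1000 = 175.6 kPa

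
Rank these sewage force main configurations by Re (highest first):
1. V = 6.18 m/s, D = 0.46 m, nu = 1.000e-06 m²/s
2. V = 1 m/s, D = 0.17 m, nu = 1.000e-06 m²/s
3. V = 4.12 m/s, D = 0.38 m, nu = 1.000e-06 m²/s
Case 1: Re = 2.843e+06
Case 2: Re = 170000
Case 3: Re = 1.566e+06
Ranking (highest first): 1, 3, 2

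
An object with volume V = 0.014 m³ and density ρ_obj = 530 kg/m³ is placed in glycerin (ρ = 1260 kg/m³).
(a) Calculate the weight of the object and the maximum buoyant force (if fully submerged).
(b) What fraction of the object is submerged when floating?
(a) W=rho_obj*g*V=530*9.81*0.014=72.8 N; F_B(max)=rho*g*V=1260*9.81*0.014=173.0 N
(b) Floating fraction=rho_obj/rho=530/1260=0.421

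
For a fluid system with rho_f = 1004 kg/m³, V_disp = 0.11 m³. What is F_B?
Formula: F_B = \rho_f g V_{disp}
F_B = 1004·9.81·0.11 = 1083 N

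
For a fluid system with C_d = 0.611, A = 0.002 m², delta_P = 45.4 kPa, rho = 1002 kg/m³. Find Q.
Formula: Q = C_d A \sqrt{\frac{2 \Delta P}{\rho}}
Q = 0.611·0.002·√(2·(45.4·1000)/1002)·1000 = 11.63 L/s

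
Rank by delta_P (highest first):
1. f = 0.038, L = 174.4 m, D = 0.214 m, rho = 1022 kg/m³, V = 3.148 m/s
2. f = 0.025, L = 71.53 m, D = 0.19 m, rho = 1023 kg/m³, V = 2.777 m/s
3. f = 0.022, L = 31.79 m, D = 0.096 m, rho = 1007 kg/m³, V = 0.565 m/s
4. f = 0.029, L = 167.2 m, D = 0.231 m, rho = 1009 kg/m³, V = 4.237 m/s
Case 1: delta_P = 156.8 kPa
Case 2: delta_P = 37.13 kPa
Case 3: delta_P = 1.171 kPa
Case 4: delta_P = 190.1 kPa
Ranking (highest first): 4, 1, 2, 3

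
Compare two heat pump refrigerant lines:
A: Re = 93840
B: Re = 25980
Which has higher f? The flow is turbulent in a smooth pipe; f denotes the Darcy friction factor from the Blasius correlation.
f(A) = 0.01805, f(B) = 0.02489. Answer: B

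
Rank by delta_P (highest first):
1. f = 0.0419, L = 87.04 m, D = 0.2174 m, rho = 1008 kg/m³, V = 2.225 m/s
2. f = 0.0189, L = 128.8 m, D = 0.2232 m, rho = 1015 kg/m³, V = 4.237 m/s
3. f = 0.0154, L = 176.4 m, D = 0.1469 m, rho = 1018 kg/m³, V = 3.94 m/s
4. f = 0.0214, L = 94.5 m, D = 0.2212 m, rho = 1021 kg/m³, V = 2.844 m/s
Case 1: delta_P = 41.86 kPa
Case 2: delta_P = 99.37 kPa
Case 3: delta_P = 146.1 kPa
Case 4: delta_P = 37.75 kPa
Ranking (highest first): 3, 2, 1, 4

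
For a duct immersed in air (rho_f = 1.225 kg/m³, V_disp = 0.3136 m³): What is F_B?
Formula: F_B = \rho_f g V_{disp}
F_B = 1.225·9.81·0.3136 = 3.769 N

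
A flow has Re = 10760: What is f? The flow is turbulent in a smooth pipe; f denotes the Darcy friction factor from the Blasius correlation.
Formula: f = \frac{0.316}{Re^{0.25}}
f = 0.316/10760^0.25 = 0.03103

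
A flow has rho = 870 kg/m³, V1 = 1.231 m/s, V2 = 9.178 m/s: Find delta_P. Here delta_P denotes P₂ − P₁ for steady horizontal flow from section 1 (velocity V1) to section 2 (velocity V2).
Formula: \Delta P = \frac{1}{2} \rho (V_1^2 - V_2^2)
delta_P = 0.5·870·(1.231² − 9.178²)/1000 = -35.98 kPa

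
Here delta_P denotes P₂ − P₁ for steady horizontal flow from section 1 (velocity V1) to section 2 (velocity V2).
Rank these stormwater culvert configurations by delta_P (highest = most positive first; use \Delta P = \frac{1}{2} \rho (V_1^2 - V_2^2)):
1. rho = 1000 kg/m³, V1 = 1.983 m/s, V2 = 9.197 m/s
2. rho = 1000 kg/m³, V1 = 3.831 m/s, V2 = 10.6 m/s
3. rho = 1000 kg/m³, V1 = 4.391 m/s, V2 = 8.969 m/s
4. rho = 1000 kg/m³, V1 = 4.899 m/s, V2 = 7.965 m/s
Case 1: delta_P = -40.33 kPa
Case 2: delta_P = -48.84 kPa
Case 3: delta_P = -30.58 kPa
Case 4: delta_P = -19.72 kPa
Ranking (highest first): 4, 3, 1, 2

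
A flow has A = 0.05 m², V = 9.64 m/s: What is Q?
Formula: Q = A V
Q = 0.05·9.64·1000 = 482 L/s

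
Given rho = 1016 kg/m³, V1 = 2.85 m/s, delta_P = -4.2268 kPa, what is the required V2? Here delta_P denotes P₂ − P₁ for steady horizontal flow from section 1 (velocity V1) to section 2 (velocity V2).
Formula: \Delta P = \frac{1}{2} \rho (V_1^2 - V_2^2)
Substituting knowns: -4.2268 = 0.5·1016·(2.85² − V2²)/1000
Solving for V2: V2 = √(2.85² − 2·(-4.2268·1000)/1016) = 4.055 m/s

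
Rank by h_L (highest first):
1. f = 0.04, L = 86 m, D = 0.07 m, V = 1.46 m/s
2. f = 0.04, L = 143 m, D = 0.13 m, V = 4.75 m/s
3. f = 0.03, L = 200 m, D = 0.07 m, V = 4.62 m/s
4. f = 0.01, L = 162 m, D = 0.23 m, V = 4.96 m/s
Case 1: h_L = 5.339 m
Case 2: h_L = 50.6 m
Case 3: h_L = 93.25 m
Case 4: h_L = 8.832 m
Ranking (highest first): 3, 2, 4, 1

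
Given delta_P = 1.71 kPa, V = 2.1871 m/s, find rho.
Formula: V = \sqrt{\frac{2 \Delta P}{\rho}}
Substituting knowns: 2.1871 = √(2·(1.71·1000)/rho)
Solving for rho: rho = 2·(1.71·1000)/2.1871² = 715 kg/m³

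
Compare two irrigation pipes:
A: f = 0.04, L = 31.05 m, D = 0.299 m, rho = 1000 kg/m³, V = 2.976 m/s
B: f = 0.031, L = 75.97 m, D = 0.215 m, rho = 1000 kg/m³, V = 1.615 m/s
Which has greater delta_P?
delta_P(A) = 18.39 kPa, delta_P(B) = 14.29 kPa. Answer: A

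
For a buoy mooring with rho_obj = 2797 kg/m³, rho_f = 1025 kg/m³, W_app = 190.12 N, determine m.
Formula: W_{app} = mg\left(1 - \frac{\rho_f}{\rho_{obj}}\right)
Substituting knowns: 190.12 = m·9.81·(1 − 1025/2797)
Solving for m: m = 190.12/(9.81·(1 − 1025/2797)) = 30.59 kg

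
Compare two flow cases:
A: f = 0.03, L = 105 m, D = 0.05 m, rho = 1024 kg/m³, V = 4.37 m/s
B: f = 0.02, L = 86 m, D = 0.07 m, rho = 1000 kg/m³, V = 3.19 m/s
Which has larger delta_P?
delta_P(A) = 616 kPa, delta_P(B) = 125 kPa. Answer: A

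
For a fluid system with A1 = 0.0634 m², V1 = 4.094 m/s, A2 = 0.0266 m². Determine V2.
Formula: V_2 = \frac{A_1 V_1}{A_2}
V2 = 0.0634·4.094/0.0266 = 9.758 m/s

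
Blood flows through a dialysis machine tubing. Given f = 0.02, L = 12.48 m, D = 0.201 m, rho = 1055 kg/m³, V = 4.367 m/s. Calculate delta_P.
Formula: \Delta P = f \frac{L}{D} \frac{\rho V^2}{2}
delta_P = 0.02·(12.48/0.201)·0.5·1055·4.367²/1000 = 12.49 kPa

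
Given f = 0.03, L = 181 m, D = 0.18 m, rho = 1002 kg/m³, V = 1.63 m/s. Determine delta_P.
Formula: \Delta P = f \frac{L}{D} \frac{\rho V^2}{2}
delta_P = 0.03·(181/0.18)·0.5·1002·1.63²/1000 = 40.16 kPa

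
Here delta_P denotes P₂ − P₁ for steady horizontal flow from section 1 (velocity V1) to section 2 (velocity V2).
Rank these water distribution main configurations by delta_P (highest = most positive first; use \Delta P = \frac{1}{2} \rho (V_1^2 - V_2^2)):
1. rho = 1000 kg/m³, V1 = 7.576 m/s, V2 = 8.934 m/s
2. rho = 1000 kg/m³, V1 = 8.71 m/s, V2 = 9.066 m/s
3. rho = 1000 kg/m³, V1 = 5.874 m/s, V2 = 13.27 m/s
Case 1: delta_P = -11.21 kPa
Case 2: delta_P = -3.164 kPa
Case 3: delta_P = -70.79 kPa
Ranking (highest first): 2, 1, 3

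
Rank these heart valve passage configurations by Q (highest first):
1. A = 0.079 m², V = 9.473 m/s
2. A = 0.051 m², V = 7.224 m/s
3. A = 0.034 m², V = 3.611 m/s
Case 1: Q = 748.4 L/s
Case 2: Q = 368.4 L/s
Case 3: Q = 122.8 L/s
Ranking (highest first): 1, 2, 3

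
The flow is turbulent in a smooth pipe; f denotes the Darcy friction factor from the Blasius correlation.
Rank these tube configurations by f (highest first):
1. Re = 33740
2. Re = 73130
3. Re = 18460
Case 1: f = 0.02332
Case 2: f = 0.01922
Case 3: f = 0.02711
Ranking (highest first): 3, 1, 2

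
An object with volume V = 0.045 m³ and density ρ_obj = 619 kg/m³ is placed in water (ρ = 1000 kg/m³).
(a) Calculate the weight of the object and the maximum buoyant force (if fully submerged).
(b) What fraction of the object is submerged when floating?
(a) W=rho_obj*g*V=619*9.81*0.045=273.3 N; F_B(max)=rho*g*V=1000*9.81*0.045=441.4 N
(b) Floating fraction=rho_obj/rho=619/1000=0.619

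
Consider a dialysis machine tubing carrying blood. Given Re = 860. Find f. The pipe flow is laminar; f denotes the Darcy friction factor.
Formula: f = \frac{64}{Re}
f = 64/860 = 0.07442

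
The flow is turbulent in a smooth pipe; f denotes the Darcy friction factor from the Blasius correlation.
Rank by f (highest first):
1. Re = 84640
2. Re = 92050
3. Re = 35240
Case 1: f = 0.01853
Case 2: f = 0.01814
Case 3: f = 0.02306
Ranking (highest first): 3, 1, 2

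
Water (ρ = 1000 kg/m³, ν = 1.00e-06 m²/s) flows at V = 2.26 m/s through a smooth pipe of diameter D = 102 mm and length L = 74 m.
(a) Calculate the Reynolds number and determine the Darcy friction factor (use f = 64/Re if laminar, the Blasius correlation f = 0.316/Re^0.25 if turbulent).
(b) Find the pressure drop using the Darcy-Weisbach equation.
(a) Re = V·D/ν = 2.26·0.102/1.00e-06 = 230520 → turbulent (Re > 4000); f = 0.316/Re^0.25 = 0.316/230520^0.25 = 0.014421 (Blasius is strictly valid for Re ≲ 1e5; used here as the smooth-pipe estimate the problem specifies)
(b) Darcy-Weisbach: ΔP = f·(L/D)·½ρV²/1000 = 0.014421·(74/0.102)·½·1000·2.26²/1000 = 26.72 kPa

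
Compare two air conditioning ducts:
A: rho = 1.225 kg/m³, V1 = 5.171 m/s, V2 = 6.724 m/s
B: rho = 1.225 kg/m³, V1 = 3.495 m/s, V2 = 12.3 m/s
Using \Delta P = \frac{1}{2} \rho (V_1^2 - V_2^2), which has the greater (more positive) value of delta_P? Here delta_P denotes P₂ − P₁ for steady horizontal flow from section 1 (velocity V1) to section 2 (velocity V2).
delta_P(A) = -0.01131 kPa, delta_P(B) = -0.08518 kPa. Answer: A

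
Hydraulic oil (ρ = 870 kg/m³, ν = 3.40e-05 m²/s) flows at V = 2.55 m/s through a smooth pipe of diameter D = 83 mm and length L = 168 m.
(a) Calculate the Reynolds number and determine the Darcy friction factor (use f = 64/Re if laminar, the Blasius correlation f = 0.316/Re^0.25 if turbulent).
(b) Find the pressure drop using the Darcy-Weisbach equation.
(a) Re = V·D/ν = 2.55·0.083/3.40e-05 = 6225 → turbulent (Re > 4000); f = 0.316/Re^0.25 = 0.316/6225^0.25 = 0.035576
(b) Darcy-Weisbach: ΔP = f·(L/D)·½ρV²/1000 = 0.035576·(168/0.083)·½·870·2.55²/1000 = 203.7 kPa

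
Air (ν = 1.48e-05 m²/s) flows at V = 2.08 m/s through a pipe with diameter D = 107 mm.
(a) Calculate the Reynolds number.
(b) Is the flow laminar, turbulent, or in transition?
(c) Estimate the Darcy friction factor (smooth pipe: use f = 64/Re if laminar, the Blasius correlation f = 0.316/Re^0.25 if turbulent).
(a) Re = V·D/ν = 2.08·0.107/1.48e-05 = 15038
(b) Flow regime: turbulent (Re > 4000)
(c) Friction factor: f = 0.316/Re^0.25 = 0.316/15038^0.25 = 0.02854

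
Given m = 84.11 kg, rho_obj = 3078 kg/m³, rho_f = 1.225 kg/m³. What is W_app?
Formula: W_{app} = mg\left(1 - \frac{\rho_f}{\rho_{obj}}\right)
W_app = 84.11·9.81·(1 − 1.225/3078) = 824.8 N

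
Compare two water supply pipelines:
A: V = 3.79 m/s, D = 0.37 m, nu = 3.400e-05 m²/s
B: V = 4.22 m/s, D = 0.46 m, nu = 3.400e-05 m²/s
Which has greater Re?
Re(A) = 41244, Re(B) = 57094. Answer: B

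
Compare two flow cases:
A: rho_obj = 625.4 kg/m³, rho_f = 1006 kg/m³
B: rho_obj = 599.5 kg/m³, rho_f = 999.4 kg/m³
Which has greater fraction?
fraction(A) = 0.6217, fraction(B) = 0.5999. Answer: A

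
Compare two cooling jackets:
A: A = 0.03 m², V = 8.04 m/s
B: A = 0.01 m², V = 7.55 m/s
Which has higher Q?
Q(A) = 241.2 L/s, Q(B) = 75.5 L/s. Answer: A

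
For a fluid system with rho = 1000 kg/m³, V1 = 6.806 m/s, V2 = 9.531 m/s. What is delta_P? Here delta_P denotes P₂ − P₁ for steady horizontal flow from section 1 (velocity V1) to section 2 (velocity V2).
Formula: \Delta P = \frac{1}{2} \rho (V_1^2 - V_2^2)
delta_P = 0.5·1000·(6.806² − 9.531²)/1000 = -22.26 kPa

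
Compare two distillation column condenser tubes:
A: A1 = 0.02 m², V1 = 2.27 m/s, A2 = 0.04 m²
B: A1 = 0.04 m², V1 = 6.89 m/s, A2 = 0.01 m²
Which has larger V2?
V2(A) = 1.135 m/s, V2(B) = 27.56 m/s. Answer: B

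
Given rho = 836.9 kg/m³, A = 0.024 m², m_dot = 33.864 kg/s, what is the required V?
Formula: \dot{m} = \rho A V
Substituting knowns: 33.864 = 836.9·0.024·V
Solving for V: V = 33.864/(836.9·0.024) = 1.686 m/s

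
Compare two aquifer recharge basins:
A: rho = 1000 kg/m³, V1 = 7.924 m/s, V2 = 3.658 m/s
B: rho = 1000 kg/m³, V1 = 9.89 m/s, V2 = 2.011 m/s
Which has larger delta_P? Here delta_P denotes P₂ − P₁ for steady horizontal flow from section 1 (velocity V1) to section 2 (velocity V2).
delta_P(A) = 24.7 kPa, delta_P(B) = 46.88 kPa. Answer: B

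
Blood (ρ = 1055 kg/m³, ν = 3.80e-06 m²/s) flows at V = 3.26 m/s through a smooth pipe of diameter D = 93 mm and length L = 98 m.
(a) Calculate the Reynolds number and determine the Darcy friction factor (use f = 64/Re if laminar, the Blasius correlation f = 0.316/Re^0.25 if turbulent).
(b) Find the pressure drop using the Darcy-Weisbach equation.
(a) Re = V·D/ν = 3.26·0.093/3.80e-06 = 79784 → turbulent (Re > 4000); f = 0.316/Re^0.25 = 0.316/79784^0.25 = 0.018802
(b) Darcy-Weisbach: ΔP = f·(L/D)·½ρV²/1000 = 0.018802·(98/0.093)·½·1055·3.26²/1000 = 111.1 kPa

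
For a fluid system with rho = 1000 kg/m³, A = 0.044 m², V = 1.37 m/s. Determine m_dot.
Formula: \dot{m} = \rho A V
m_dot = 1000·0.044·1.37 = 60.28 kg/s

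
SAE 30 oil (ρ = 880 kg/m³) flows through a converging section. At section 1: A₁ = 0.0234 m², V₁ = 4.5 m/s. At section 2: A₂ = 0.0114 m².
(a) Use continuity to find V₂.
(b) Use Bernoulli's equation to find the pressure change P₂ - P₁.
(a) Continuity: A₁V₁=A₂V₂ -> V₂=A₁V₁/A₂=0.0234*4.5/0.0114=9.24 m/s
(b) Bernoulli: P₂-P₁=0.5*rho*(V₁^2-V₂^2)/1000=0.5*880*(4.5^2-9.24^2)/1000=-28.66 kPa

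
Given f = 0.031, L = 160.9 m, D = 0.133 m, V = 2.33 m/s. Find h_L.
Formula: h_L = f \frac{L}{D} \frac{V^2}{2g}
h_L = 0.031·(160.9/0.133)·2.33²/(2·9.81) = 10.38 m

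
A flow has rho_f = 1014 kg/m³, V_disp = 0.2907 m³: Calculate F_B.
Formula: F_B = \rho_f g V_{disp}
F_B = 1014·9.81·0.2907 = 2892 N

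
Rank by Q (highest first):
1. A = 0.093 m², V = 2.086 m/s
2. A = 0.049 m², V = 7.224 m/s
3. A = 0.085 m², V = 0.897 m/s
Case 1: Q = 194 L/s
Case 2: Q = 354 L/s
Case 3: Q = 76.25 L/s
Ranking (highest first): 2, 1, 3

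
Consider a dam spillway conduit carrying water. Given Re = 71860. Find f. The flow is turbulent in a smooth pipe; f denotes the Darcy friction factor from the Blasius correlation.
Formula: f = \frac{0.316}{Re^{0.25}}
f = 0.316/71860^0.25 = 0.0193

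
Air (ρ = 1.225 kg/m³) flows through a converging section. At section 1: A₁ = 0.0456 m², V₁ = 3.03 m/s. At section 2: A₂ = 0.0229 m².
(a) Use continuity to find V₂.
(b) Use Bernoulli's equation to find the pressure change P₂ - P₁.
(a) Continuity: A₁V₁=A₂V₂ -> V₂=A₁V₁/A₂=0.0456*3.03/0.0229=6.03 m/s
(b) Bernoulli: P₂-P₁=0.5*rho*(V₁^2-V₂^2)/1000=0.5*1.225*(3.03^2-6.03^2)/1000=-0.01665 kPa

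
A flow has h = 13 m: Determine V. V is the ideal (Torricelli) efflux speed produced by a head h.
Formula: V = \sqrt{2 g h}
V = √(2·9.81·13) = 15.97 m/s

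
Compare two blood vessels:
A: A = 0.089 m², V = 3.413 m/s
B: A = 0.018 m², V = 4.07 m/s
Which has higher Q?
Q(A) = 303.8 L/s, Q(B) = 73.26 L/s. Answer: A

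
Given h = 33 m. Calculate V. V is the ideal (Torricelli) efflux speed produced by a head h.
Formula: V = \sqrt{2 g h}
V = √(2·9.81·33) = 25.45 m/s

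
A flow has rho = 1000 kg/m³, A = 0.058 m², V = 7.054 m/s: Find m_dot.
Formula: \dot{m} = \rho A V
m_dot = 1000·0.058·7.054 = 409.1 kg/s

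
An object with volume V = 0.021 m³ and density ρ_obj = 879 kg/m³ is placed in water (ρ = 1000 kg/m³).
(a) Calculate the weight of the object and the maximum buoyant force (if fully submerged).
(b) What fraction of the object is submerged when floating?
(a) W=rho_obj*g*V=879*9.81*0.021=181.1 N; F_B(max)=rho*g*V=1000*9.81*0.021=206.0 N
(b) Floating fraction=rho_obj/rho=879/1000=0.879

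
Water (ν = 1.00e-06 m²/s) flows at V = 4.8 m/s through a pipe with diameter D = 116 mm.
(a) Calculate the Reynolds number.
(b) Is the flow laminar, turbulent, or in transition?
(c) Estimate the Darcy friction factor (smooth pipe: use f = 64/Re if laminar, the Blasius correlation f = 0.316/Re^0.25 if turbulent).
(a) Re = V·D/ν = 4.8·0.116/1.00e-06 = 556800
(b) Flow regime: turbulent (Re > 4000)
(c) Friction factor: f = 0.316/Re^0.25 = 0.316/556800^0.25 = 0.01157 (Blasius is strictly valid for Re ≲ 1e5; used here as the smooth-pipe estimate the problem specifies)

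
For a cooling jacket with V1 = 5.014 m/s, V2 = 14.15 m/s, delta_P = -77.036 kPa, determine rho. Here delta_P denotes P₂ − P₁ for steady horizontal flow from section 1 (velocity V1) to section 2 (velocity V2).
Formula: \Delta P = \frac{1}{2} \rho (V_1^2 - V_2^2)
Substituting knowns: -77.036 = 0.5·rho·(5.014² − 14.15²)/1000
Solving for rho: rho = 2·(-77.036·1000)/(5.014² − 14.15²) = 880 kg/m³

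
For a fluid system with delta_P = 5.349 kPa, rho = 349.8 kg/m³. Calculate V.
Formula: V = \sqrt{\frac{2 \Delta P}{\rho}}
V = √(2·(5.349·1000)/349.8) = 5.53 m/s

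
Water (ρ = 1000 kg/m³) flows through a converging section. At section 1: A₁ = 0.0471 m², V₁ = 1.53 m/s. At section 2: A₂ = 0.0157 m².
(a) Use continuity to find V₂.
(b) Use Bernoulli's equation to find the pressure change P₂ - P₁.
(a) Continuity: A₁V₁=A₂V₂ -> V₂=A₁V₁/A₂=0.0471*1.53/0.0157=4.59 m/s
(b) Bernoulli: P₂-P₁=0.5*rho*(V₁^2-V₂^2)/1000=0.5*1000*(1.53^2-4.59^2)/1000=-9.364 kPa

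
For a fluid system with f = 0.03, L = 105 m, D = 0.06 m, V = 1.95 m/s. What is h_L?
Formula: h_L = f \frac{L}{D} \frac{V^2}{2g}
h_L = 0.03·(105/0.06)·1.95²/(2·9.81) = 10.17 m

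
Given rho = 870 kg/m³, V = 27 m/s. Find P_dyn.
Formula: P_{dyn} = \frac{1}{2} \rho V^2
P_dyn = 0.5·870·27²/1000 = 317.1 kPa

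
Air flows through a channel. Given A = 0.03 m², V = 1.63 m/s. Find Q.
Formula: Q = A V
Q = 0.03·1.63·1000 = 48.9 L/s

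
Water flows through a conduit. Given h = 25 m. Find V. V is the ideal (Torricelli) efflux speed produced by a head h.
Formula: V = \sqrt{2 g h}
V = √(2·9.81·25) = 22.15 m/s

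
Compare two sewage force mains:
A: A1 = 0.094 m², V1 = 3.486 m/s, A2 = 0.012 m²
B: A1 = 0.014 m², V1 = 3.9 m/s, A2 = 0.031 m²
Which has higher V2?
V2(A) = 27.31 m/s, V2(B) = 1.761 m/s. Answer: A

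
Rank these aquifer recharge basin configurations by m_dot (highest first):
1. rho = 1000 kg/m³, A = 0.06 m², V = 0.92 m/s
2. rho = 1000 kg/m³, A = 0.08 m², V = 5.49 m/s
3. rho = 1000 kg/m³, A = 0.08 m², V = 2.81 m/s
Case 1: m_dot = 55.2 kg/s
Case 2: m_dot = 439.2 kg/s
Case 3: m_dot = 224.8 kg/s
Ranking (highest first): 2, 3, 1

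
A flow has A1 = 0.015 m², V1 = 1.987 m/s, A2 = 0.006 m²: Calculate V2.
Formula: V_2 = \frac{A_1 V_1}{A_2}
V2 = 0.015·1.987/0.006 = 4.968 m/s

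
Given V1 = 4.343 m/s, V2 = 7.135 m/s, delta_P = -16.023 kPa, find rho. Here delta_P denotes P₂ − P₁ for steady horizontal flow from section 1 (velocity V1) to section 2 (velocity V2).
Formula: \Delta P = \frac{1}{2} \rho (V_1^2 - V_2^2)
Substituting knowns: -16.023 = 0.5·rho·(4.343² − 7.135²)/1000
Solving for rho: rho = 2·(-16.023·1000)/(4.343² − 7.135²) = 1000 kg/m³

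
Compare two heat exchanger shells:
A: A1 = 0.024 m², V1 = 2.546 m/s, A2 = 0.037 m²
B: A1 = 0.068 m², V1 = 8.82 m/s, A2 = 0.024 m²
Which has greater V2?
V2(A) = 1.651 m/s, V2(B) = 24.99 m/s. Answer: B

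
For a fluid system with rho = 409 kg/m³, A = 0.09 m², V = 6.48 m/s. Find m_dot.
Formula: \dot{m} = \rho A V
m_dot = 409·0.09·6.48 = 238.5 kg/s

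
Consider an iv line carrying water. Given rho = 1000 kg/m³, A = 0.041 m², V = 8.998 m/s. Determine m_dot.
Formula: \dot{m} = \rho A V
m_dot = 1000·0.041·8.998 = 368.9 kg/s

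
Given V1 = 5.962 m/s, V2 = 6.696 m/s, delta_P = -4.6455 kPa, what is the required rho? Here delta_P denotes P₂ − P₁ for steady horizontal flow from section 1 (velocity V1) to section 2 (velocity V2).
Formula: \Delta P = \frac{1}{2} \rho (V_1^2 - V_2^2)
Substituting knowns: -4.6455 = 0.5·rho·(5.962² − 6.696²)/1000
Solving for rho: rho = 2·(-4.6455·1000)/(5.962² − 6.696²) = 1000 kg/m³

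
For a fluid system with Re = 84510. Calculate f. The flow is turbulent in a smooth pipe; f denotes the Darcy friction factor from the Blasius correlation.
Formula: f = \frac{0.316}{Re^{0.25}}
f = 0.316/84510^0.25 = 0.01853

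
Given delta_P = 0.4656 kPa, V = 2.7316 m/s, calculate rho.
Formula: V = \sqrt{\frac{2 \Delta P}{\rho}}
Substituting knowns: 2.7316 = √(2·(0.4656·1000)/rho)
Solving for rho: rho = 2·(0.4656·1000)/2.7316² = 124.8 kg/m³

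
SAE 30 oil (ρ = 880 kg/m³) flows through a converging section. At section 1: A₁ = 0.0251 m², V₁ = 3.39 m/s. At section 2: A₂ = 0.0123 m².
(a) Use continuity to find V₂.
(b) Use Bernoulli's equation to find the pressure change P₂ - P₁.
(a) Continuity: A₁V₁=A₂V₂ -> V₂=A₁V₁/A₂=0.0251*3.39/0.0123=6.92 m/s
(b) Bernoulli: P₂-P₁=0.5*rho*(V₁^2-V₂^2)/1000=0.5*880*(3.39^2-6.92^2)/1000=-16.01 kPa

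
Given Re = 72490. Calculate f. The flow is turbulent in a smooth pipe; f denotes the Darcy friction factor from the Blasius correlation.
Formula: f = \frac{0.316}{Re^{0.25}}
f = 0.316/72490^0.25 = 0.01926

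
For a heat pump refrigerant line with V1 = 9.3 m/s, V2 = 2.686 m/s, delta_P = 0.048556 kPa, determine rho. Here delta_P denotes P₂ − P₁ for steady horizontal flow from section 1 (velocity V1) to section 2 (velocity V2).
Formula: \Delta P = \frac{1}{2} \rho (V_1^2 - V_2^2)
Substituting knowns: 0.048556 = 0.5·rho·(9.3² − 2.686²)/1000
Solving for rho: rho = 2·(0.048556·1000)/(9.3² − 2.686²) = 1.225 kg/m³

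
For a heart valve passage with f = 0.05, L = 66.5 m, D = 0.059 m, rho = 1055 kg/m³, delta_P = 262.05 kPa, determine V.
Formula: \Delta P = f \frac{L}{D} \frac{\rho V^2}{2}
Substituting knowns: 262.05 = 0.05·(66.5/0.059)·0.5·1055·V²/1000
Solving for V: V = √((262.05·1000)/(0.05·(66.5/0.059)·0.5·1055)) = 2.969 m/s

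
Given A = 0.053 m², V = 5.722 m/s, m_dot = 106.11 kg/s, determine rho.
Formula: \dot{m} = \rho A V
Substituting knowns: 106.11 = rho·0.053·5.722
Solving for rho: rho = 106.11/(0.053·5.722) = 349.9 kg/m³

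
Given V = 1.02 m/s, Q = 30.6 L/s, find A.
Formula: Q = A V
Substituting knowns: 30.6 = A·1.02·1000
Solving for A: A = (30.6/1000)/1.02 = 0.03 m²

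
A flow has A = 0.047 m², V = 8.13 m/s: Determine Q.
Formula: Q = A V
Q = 0.047·8.13·1000 = 382.1 L/s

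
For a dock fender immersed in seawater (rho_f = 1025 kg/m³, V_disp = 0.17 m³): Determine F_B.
Formula: F_B = \rho_f g V_{disp}
F_B = 1025·9.81·0.17 = 1709 N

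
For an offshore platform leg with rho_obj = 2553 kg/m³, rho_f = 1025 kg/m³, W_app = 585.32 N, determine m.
Formula: W_{app} = mg\left(1 - \frac{\rho_f}{\rho_{obj}}\right)
Substituting knowns: 585.32 = m·9.81·(1 − 1025/2553)
Solving for m: m = 585.32/(9.81·(1 − 1025/2553)) = 99.69 kg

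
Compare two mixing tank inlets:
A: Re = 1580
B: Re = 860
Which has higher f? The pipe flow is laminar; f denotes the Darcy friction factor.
f(A) = 0.04051, f(B) = 0.07442. Answer: B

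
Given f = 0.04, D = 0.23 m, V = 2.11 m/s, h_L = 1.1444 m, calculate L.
Formula: h_L = f \frac{L}{D} \frac{V^2}{2g}
Substituting knowns: 1.1444 = 0.04·(L/0.23)·2.11²/(2·9.81)
Solving for L: L = 1.1444·2·9.81·0.23/(0.04·2.11²) = 29 m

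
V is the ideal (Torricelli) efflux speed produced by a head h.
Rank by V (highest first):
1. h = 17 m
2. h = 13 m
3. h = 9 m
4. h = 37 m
Case 1: V = 18.26 m/s
Case 2: V = 15.97 m/s
Case 3: V = 13.29 m/s
Case 4: V = 26.94 m/s
Ranking (highest first): 4, 1, 2, 3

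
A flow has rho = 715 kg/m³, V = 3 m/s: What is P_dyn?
Formula: P_{dyn} = \frac{1}{2} \rho V^2
P_dyn = 0.5·715·3²/1000 = 3.217 kPa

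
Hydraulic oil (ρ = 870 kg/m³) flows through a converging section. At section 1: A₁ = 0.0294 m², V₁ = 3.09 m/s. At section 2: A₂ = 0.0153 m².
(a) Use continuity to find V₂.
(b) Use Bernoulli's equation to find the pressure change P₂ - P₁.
(a) Continuity: A₁V₁=A₂V₂ -> V₂=A₁V₁/A₂=0.0294*3.09/0.0153=5.94 m/s
(b) Bernoulli: P₂-P₁=0.5*rho*(V₁^2-V₂^2)/1000=0.5*870*(3.09^2-5.94^2)/1000=-11.19 kPa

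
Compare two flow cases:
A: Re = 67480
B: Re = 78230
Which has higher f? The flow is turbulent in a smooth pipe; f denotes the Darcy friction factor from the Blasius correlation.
f(A) = 0.01961, f(B) = 0.01889. Answer: A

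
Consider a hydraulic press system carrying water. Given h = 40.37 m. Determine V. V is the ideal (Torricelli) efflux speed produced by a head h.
Formula: V = \sqrt{2 g h}
V = √(2·9.81·40.37) = 28.14 m/s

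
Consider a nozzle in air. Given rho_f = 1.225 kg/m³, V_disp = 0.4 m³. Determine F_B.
Formula: F_B = \rho_f g V_{disp}
F_B = 1.225·9.81·0.4 = 4.807 N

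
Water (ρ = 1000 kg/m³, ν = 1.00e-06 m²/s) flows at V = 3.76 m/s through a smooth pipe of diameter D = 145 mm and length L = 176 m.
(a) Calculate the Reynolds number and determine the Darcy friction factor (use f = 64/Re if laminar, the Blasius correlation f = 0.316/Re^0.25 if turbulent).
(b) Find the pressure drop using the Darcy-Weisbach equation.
(a) Re = V·D/ν = 3.76·0.145/1.00e-06 = 545200 → turbulent (Re > 4000); f = 0.316/Re^0.25 = 0.316/545200^0.25 = 0.011629 (Blasius is strictly valid for Re ≲ 1e5; used here as the smooth-pipe estimate the problem specifies)
(b) Darcy-Weisbach: ΔP = f·(L/D)·½ρV²/1000 = 0.011629·(176/0.145)·½·1000·3.76²/1000 = 99.78 kPa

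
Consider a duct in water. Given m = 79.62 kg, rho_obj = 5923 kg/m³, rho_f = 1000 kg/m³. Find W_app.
Formula: W_{app} = mg\left(1 - \frac{\rho_f}{\rho_{obj}}\right)
W_app = 79.62·9.81·(1 − 1000/5923) = 649.2 N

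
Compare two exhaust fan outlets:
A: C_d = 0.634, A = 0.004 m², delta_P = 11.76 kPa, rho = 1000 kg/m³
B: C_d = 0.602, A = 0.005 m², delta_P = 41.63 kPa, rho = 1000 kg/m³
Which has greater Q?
Q(A) = 12.3 L/s, Q(B) = 27.47 L/s. Answer: B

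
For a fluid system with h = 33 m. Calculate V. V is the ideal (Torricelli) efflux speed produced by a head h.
Formula: V = \sqrt{2 g h}
V = √(2·9.81·33) = 25.45 m/s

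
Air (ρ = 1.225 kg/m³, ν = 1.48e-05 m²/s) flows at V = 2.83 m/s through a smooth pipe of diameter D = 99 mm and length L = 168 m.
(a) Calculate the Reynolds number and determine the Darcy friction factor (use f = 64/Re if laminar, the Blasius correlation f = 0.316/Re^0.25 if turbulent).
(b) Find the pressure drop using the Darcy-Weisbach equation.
(a) Re = V·D/ν = 2.83·0.099/1.48e-05 = 18930 → turbulent (Re > 4000); f = 0.316/Re^0.25 = 0.316/18930^0.25 = 0.02694
(b) Darcy-Weisbach: ΔP = f·(L/D)·½ρV²/1000 = 0.02694·(168/0.099)·½·1.225·2.83²/1000 = 0.2243 kPa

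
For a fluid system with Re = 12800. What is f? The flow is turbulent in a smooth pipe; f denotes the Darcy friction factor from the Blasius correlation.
Formula: f = \frac{0.316}{Re^{0.25}}
f = 0.316/12800^0.25 = 0.02971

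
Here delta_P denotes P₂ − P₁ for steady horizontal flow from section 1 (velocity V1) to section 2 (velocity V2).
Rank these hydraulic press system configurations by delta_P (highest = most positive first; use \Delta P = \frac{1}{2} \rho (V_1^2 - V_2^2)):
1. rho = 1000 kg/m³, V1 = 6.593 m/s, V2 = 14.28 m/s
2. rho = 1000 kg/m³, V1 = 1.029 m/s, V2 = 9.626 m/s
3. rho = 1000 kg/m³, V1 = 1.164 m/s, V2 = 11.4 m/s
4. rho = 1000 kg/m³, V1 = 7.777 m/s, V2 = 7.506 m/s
Case 1: delta_P = -80.23 kPa
Case 2: delta_P = -45.8 kPa
Case 3: delta_P = -64.3 kPa
Case 4: delta_P = 2.071 kPa
Ranking (highest first): 4, 2, 3, 1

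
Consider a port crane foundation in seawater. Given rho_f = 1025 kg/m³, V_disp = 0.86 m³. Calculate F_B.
Formula: F_B = \rho_f g V_{disp}
F_B = 1025·9.81·0.86 = 8648 N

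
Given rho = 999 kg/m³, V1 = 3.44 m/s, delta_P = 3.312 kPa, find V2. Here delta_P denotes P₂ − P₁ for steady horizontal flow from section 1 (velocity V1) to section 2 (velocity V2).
Formula: \Delta P = \frac{1}{2} \rho (V_1^2 - V_2^2)
Substituting knowns: 3.312 = 0.5·999·(3.44² − V2²)/1000
Solving for V2: V2 = √(3.44² − 2·(3.312·1000)/999) = 2.281 m/s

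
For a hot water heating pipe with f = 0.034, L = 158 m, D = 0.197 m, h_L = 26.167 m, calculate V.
Formula: h_L = f \frac{L}{D} \frac{V^2}{2g}
Substituting knowns: 26.167 = 0.034·(158/0.197)·V²/(2·9.81)
Solving for V: V = √(26.167·2·9.81/(0.034·(158/0.197))) = 4.339 m/s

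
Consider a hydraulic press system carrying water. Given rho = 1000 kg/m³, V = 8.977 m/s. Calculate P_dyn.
Formula: P_{dyn} = \frac{1}{2} \rho V^2
P_dyn = 0.5·1000·8.977²/1000 = 40.29 kPa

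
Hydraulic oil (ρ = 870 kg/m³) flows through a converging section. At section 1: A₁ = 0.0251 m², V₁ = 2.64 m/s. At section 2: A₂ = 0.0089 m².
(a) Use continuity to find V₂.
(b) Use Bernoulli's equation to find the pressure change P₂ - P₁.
(a) Continuity: A₁V₁=A₂V₂ -> V₂=A₁V₁/A₂=0.0251*2.64/0.0089=7.45 m/s
(b) Bernoulli: P₂-P₁=0.5*rho*(V₁^2-V₂^2)/1000=0.5*870*(2.64^2-7.45^2)/1000=-21.11 kPa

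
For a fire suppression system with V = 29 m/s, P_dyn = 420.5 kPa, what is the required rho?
Formula: P_{dyn} = \frac{1}{2} \rho V^2
Substituting knowns: 420.5 = 0.5·rho·29²/1000
Solving for rho: rho = 2·(420.5·1000)/29² = 1000 kg/m³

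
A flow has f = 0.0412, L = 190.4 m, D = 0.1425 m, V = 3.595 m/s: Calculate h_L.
Formula: h_L = f \frac{L}{D} \frac{V^2}{2g}
h_L = 0.0412·(190.4/0.1425)·3.595²/(2·9.81) = 36.26 m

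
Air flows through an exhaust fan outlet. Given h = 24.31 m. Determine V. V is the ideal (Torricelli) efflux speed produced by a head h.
Formula: V = \sqrt{2 g h}
V = √(2·9.81·24.31) = 21.84 m/s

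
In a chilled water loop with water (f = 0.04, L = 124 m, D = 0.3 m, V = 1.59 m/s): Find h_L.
Formula: h_L = f \frac{L}{D} \frac{V^2}{2g}
h_L = 0.04·(124/0.3)·1.59²/(2·9.81) = 2.13 m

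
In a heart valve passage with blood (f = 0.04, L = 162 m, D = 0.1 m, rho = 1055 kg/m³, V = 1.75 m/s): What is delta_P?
Formula: \Delta P = f \frac{L}{D} \frac{\rho V^2}{2}
delta_P = 0.04·(162/0.1)·0.5·1055·1.75²/1000 = 104.7 kPa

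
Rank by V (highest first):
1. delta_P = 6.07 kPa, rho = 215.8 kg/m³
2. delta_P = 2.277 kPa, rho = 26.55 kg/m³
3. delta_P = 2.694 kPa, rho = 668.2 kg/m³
Case 1: V = 7.5 m/s
Case 2: V = 13.1 m/s
Case 3: V = 2.84 m/s
Ranking (highest first): 2, 1, 3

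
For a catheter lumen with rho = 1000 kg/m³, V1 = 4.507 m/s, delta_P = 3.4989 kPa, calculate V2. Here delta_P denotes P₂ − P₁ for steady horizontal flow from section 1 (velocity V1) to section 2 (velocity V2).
Formula: \Delta P = \frac{1}{2} \rho (V_1^2 - V_2^2)
Substituting knowns: 3.4989 = 0.5·1000·(4.507² − V2²)/1000
Solving for V2: V2 = √(4.507² − 2·(3.4989·1000)/1000) = 3.649 m/s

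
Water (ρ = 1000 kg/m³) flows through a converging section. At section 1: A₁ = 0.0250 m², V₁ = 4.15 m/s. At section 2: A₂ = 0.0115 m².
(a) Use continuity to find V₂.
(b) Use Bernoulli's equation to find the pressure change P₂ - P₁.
(a) Continuity: A₁V₁=A₂V₂ -> V₂=A₁V₁/A₂=0.0250*4.15/0.0115=9.02 m/s
(b) Bernoulli: P₂-P₁=0.5*rho*(V₁^2-V₂^2)/1000=0.5*1000*(4.15^2-9.02^2)/1000=-32.07 kPa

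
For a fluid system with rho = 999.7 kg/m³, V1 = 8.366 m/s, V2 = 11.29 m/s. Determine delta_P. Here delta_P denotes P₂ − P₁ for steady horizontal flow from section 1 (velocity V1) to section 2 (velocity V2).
Formula: \Delta P = \frac{1}{2} \rho (V_1^2 - V_2^2)
delta_P = 0.5·999.7·(8.366² − 11.29²)/1000 = -28.73 kPa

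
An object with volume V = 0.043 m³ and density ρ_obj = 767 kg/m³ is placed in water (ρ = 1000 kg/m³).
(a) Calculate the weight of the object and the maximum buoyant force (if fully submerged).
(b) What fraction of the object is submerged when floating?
(a) W=rho_obj*g*V=767*9.81*0.043=323.5 N; F_B(max)=rho*g*V=1000*9.81*0.043=421.8 N
(b) Floating fraction=rho_obj/rho=767/1000=0.767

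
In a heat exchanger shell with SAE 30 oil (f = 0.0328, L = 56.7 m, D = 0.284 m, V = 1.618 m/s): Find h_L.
Formula: h_L = f \frac{L}{D} \frac{V^2}{2g}
h_L = 0.0328·(56.7/0.284)·1.618²/(2·9.81) = 0.8738 m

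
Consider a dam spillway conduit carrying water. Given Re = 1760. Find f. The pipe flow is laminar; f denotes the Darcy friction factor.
Formula: f = \frac{64}{Re}
f = 64/1760 = 0.03636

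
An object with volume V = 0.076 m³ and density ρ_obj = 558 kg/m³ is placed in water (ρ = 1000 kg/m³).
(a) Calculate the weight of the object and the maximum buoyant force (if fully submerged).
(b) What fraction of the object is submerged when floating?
(a) W=rho_obj*g*V=558*9.81*0.076=416.0 N; F_B(max)=rho*g*V=1000*9.81*0.076=745.6 N
(b) Floating fraction=rho_obj/rho=558/1000=0.558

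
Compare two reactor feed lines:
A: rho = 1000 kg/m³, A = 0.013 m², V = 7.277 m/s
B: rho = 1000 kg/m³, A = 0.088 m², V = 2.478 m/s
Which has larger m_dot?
m_dot(A) = 94.6 kg/s, m_dot(B) = 218.1 kg/s. Answer: B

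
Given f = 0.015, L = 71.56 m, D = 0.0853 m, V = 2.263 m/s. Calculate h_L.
Formula: h_L = f \frac{L}{D} \frac{V^2}{2g}
h_L = 0.015·(71.56/0.0853)·2.263²/(2·9.81) = 3.285 m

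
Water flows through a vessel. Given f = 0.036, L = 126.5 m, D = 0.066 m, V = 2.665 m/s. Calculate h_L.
Formula: h_L = f \frac{L}{D} \frac{V^2}{2g}
h_L = 0.036·(126.5/0.066)·2.665²/(2·9.81) = 24.98 m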